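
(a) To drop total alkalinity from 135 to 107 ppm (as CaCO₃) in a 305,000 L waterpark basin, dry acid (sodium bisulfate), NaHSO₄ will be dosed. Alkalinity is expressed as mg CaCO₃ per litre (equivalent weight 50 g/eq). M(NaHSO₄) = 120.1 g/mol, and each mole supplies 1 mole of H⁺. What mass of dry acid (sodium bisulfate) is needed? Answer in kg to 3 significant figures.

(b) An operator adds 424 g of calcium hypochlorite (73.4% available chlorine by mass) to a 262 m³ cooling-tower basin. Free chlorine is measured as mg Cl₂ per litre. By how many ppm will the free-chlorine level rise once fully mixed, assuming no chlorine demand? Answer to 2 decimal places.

(a) 20.5 kg; (b) 1.19 ppm

(a) Alkalinity to neutralize: (135 − 107) = 28 mg/L as CaCO₃ × 305,000 L = 8540 g as CaCO₃.
(a) Equivalents of H⁺ required: 8540 ÷ 50 g/eq = 170.8 eq = 170.8 mol NaHSO₄.
(a) Mass of NaHSO₄: 170.8 × 120.1 = 20,510 g.

(b) Volume: 262 m³ = 262,000 L.
(b) Available chlorine delivered: 424 g × 0.734 = 311.2 g as Cl₂.
(b) Concentration rise: 311.2 g / 262,000 L = 1.188 mg/L = 1.19 ppm.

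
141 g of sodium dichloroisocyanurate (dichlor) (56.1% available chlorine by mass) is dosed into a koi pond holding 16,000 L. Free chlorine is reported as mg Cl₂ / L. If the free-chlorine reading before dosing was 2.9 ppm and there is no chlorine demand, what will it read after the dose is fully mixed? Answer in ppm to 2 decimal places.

Available chlorine delivered: 141 g × 0.561 = 79.1 g as Cl₂.
Concentration rise: 79.1 g / 16,000 L = 4.944 mg/L = 4.94 ppm.
Final FC: 2.9 + 4.94 = 7.84 ppm.

7.84 ppm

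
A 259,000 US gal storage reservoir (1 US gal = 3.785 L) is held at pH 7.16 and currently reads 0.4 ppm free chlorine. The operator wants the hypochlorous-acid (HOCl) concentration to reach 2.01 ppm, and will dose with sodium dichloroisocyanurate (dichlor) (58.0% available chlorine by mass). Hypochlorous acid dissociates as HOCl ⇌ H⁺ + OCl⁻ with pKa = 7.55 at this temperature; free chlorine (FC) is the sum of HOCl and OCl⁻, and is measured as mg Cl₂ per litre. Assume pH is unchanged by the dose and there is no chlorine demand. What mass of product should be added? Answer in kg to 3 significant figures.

4.11 kg

Volume: 259,000 US gal × 3.785 L/gal = 980,315 L.
[OCl⁻]/[HOCl] = 10^(pH − pKa) = 10^(7.16 − 7.55) = 0.4074; fraction as HOCl = 1/(1 + 0.4074) = 0.7105.
Free chlorine required for 2.01 ppm HOCl: 2.01 / 0.7105 = 2.829 ppm.
FC to add: 2.829 − 0.4 = 2.429 mg/L as Cl₂.
Cl₂ equivalent: 2.429 mg/L × 980,315 L = 2381 g.
Product at 58.0% available Cl: 2381 / 0.58 = 4105 g.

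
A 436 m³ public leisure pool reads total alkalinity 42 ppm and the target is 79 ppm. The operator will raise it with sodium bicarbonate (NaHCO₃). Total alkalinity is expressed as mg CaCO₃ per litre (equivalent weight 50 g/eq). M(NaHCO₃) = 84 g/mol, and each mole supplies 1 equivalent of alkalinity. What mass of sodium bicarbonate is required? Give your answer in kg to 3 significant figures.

27.1 kg

Volume: 436 m³ = 436,000 L.
Alkalinity to add: (79 − 42) = 37 mg/L as CaCO₃ × 436,000 L = 16,130 g as CaCO₃.
Equivalents: 16,130 g ÷ 50 g/eq = 322.6 eq.
NaHCO₃ supplies 1 eq per mole → 322.6 mol.
Mass: 322.6 mol × 84 g/mol = 27,100 g.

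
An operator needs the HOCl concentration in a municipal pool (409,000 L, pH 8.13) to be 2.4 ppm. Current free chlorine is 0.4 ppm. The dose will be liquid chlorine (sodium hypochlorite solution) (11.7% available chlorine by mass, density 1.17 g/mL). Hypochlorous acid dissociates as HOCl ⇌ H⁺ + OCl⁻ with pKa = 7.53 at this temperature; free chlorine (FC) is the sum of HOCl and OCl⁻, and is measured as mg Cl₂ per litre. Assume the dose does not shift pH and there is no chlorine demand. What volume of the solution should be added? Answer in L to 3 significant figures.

34.5 L

[OCl⁻]/[HOCl] = 10^(pH − pKa) = 10^(8.13 − 7.53) = 3.981; fraction as HOCl = 1/(1 + 3.981) = 0.2008.
Free chlorine required for 2.4 ppm HOCl: 2.4 / 0.2008 = 11.95 ppm.
FC to add: 11.95 − 0.4 = 11.55 mg/L as Cl₂.
Cl₂ equivalent: 11.55 mg/L × 409,000 L = 4726 g.
Product at 11.7% available Cl: 4726 / 0.117 = 40,390 g.
Volume: 40,390 g ÷ 1.17 g/mL = 34,520 mL.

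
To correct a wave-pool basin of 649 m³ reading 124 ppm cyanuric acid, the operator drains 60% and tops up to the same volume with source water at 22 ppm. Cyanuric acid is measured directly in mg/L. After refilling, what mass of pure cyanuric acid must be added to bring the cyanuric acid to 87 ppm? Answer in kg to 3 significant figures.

15.7 kg

Volume: 649 m³ = 649,000 L.
After draining 60% and refilling: 124 × 0.40 + 22 × 0.60 = 62.8 ppm.
Deficit to target: 87 − 62.8 = 24.2 mg/L.
Mass: 24.2 mg/L × 649,000 L = 15,710 g cyanuric acid.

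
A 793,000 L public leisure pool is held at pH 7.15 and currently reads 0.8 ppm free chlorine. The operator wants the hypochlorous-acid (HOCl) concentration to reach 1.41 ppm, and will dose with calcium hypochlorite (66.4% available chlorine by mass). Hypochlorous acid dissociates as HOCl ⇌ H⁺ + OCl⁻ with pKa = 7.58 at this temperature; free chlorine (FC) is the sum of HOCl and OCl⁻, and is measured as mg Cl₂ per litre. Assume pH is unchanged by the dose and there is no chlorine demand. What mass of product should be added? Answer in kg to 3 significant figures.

[OCl⁻]/[HOCl] = 10^(pH − pKa) = 10^(7.15 − 7.58) = 0.3715; fraction as HOCl = 1/(1 + 0.3715) = 0.7291.
Free chlorine required for 1.41 ppm HOCl: 1.41 / 0.7291 = 1.934 ppm.
FC to add: 1.934 − 0.8 = 1.134 mg/L as Cl₂.
Cl₂ equivalent: 1.134 mg/L × 793,000 L = 899.2 g.
Product at 66.4% available Cl: 899.2 / 0.664 = 1354 g.

1.35 kg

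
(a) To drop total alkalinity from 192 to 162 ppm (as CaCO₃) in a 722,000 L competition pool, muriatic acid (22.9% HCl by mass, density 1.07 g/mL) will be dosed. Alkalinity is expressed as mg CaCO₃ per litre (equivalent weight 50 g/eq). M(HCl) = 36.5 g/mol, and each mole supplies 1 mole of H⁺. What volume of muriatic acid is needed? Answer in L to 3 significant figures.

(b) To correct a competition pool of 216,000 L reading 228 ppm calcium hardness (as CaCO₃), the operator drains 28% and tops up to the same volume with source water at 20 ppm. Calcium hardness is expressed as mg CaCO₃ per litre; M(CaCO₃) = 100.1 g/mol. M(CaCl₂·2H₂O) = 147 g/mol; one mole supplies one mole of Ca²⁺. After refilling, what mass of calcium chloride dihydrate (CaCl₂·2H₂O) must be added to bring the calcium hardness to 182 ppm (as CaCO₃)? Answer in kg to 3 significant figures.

(a) Alkalinity to neutralize: (192 − 162) = 30 mg/L as CaCO₃ × 722,000 L = 21,660 g as CaCO₃.
(a) Equivalents of H⁺ required: 21,660 ÷ 50 g/eq = 433.2 eq = 433.2 mol HCl.
(a) Mass of HCl: 433.2 × 36.5 = 15,810 g.
(a) Mass of 22.9% solution: 15,810 / 0.229 = 69,050 g.
(a) Volume: 69,050 g ÷ 1.07 g/mL = 64,530 mL.

(b) After draining 28% and refilling: 228 × 0.72 + 20 × 0.28 = 169.76 ppm.
(b) Deficit to target: 182 − 169.76 = 12.24 mg/L.
(b) As CaCO₃: 12.24 mg/L × 216,000 L = 2644 g; ÷ 100.1 = 26.41 mol Ca²⁺.
(b) Mass: 26.41 × 147 = 3883 g.

(a) 64.5 L; (b) 3.88 kg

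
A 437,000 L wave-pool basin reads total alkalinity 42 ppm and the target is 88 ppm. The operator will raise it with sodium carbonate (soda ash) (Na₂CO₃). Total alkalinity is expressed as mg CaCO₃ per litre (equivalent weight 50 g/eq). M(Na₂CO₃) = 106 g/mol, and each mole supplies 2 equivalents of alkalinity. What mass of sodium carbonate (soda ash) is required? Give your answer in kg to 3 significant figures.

21.3 kg

Alkalinity to add: (88 − 42) = 46 mg/L as CaCO₃ × 437,000 L = 20,100 g as CaCO₃.
Equivalents: 20,100 g ÷ 50 g/eq = 402 eq.
Each mole of Na₂CO₃ supplies 2 eq, so 402 / 2 = 201 mol.
Mass: 201 mol × 106 g/mol = 21,310 g.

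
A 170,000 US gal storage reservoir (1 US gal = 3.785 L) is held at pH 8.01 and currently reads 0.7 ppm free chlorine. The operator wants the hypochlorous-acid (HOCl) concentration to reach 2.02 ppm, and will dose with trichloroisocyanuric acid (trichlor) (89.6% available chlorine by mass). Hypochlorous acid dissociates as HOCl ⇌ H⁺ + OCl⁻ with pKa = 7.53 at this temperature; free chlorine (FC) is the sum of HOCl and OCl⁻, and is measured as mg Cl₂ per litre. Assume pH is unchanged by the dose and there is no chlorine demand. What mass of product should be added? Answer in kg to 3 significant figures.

5.33 kg

Volume: 170,000 US gal × 3.785 L/gal = 643,450 L.
[OCl⁻]/[HOCl] = 10^(pH − pKa) = 10^(8.01 − 7.53) = 3.02; fraction as HOCl = 1/(1 + 3.02) = 0.2488.
Free chlorine required for 2.02 ppm HOCl: 2.02 / 0.2488 = 8.12 ppm.
FC to add: 8.12 − 0.7 = 7.42 mg/L as Cl₂.
Cl₂ equivalent: 7.42 mg/L × 643,450 L = 4775 g.
Product at 89.6% available Cl: 4775 / 0.896 = 5329 g.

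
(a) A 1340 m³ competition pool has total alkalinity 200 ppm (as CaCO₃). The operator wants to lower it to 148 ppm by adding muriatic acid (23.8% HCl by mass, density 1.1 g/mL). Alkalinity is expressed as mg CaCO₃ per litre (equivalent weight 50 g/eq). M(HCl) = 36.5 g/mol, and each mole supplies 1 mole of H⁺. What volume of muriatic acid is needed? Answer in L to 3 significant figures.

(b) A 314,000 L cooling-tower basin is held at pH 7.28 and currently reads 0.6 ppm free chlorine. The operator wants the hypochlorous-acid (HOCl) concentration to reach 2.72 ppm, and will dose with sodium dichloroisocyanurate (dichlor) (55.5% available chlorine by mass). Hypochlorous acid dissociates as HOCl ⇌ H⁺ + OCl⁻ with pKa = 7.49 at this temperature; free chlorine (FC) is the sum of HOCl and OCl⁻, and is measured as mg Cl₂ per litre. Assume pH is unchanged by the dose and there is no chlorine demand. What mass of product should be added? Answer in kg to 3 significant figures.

(a) Volume: 1340 m³ = 1,340,000 L.
(a) Alkalinity to neutralize: (200 − 148) = 52 mg/L as CaCO₃ × 1,340,000 L = 69,680 g as CaCO₃.
(a) Equivalents of H⁺ required: 69,680 ÷ 50 g/eq = 1394 eq = 1394 mol HCl.
(a) Mass of HCl: 1394 × 36.5 = 50,870 g.
(a) Mass of 23.8% solution: 50,870 / 0.238 = 213,700 g.
(a) Volume: 213,700 g ÷ 1.1 g/mL = 194,300 mL.

(b) [OCl⁻]/[HOCl] = 10^(pH − pKa) = 10^(7.28 − 7.49) = 0.6166; fraction as HOCl = 1/(1 + 0.6166) = 0.6186.
(b) Free chlorine required for 2.72 ppm HOCl: 2.72 / 0.6186 = 4.397 ppm.
(b) FC to add: 4.397 − 0.6 = 3.797 mg/L as Cl₂.
(b) Cl₂ equivalent: 3.797 mg/L × 314,000 L = 1192 g.
(b) Product at 55.5% available Cl: 1192 / 0.555 = 2148 g.

(a) 194 L; (b) 2.15 kg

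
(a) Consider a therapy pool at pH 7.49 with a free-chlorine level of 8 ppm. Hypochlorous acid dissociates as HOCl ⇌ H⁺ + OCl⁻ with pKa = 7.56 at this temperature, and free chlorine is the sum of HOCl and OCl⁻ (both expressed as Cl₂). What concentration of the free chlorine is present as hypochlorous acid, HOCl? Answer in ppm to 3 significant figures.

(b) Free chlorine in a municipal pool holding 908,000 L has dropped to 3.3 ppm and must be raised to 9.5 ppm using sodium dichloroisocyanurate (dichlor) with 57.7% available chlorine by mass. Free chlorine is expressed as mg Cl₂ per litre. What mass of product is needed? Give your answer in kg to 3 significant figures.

(a) 4.32 ppm; (b) 9.76 kg

(a) [OCl⁻]/[HOCl] = 10^(pH − pKa) = 10^(7.49 − 7.56) = 10^-0.07 = 0.8511.
(a) Fraction as HOCl = 1 / (1 + 0.8511) = 0.5402.
(a) HOCl = 0.5402 × 8 ppm = 4.322 ppm.

(b) Chlorine deficit: 9.5 − 3.3 = 6.2 ppm = 6.2 mg/L as Cl₂.
(b) Cl₂ equivalent needed: 6.2 mg/L × 908,000 L = 5,630,000 mg = 5630 g.
(b) Product at 57.7% available chlorine: 5630 / 0.577 = 9757 g.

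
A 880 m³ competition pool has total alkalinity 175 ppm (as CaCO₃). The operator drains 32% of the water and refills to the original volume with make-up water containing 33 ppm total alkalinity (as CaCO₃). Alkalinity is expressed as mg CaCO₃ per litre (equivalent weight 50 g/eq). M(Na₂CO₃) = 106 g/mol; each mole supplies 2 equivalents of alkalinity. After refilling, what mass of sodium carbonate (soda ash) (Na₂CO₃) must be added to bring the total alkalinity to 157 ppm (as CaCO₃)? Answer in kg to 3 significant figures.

25.6 kg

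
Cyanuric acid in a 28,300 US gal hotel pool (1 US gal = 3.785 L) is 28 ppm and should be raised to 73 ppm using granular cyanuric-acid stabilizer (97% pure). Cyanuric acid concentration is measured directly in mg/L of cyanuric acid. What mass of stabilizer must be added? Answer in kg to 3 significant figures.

4.97 kg

Volume: 28,300 US gal × 3.785 L/gal = 107,116 L.
CYA to add: (73 − 28) = 45 mg/L × 107,116 L = 4820 g cyanuric acid.
At 97% purity: 4820 / 0.97 = 4969 g product.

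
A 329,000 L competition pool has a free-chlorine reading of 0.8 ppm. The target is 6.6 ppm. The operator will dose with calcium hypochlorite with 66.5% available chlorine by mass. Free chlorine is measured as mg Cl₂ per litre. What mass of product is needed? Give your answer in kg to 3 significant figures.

Chlorine deficit: 6.6 − 0.8 = 5.8 ppm = 5.8 mg/L as Cl₂.
Cl₂ equivalent needed: 5.8 mg/L × 329,000 L = 1,908,000 mg = 1908 g.
Product at 66.5% available chlorine: 1908 / 0.665 = 2869 g.

2.87 kg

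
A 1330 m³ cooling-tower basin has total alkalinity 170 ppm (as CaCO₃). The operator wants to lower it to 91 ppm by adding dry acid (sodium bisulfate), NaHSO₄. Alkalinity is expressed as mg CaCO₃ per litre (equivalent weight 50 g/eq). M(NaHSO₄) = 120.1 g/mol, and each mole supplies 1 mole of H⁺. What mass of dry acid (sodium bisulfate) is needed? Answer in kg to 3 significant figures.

252 kg

Volume: 1330 m³ = 1,330,000 L.
Alkalinity to neutralize: (170 − 91) = 79 mg/L as CaCO₃ × 1,330,000 L = 105,100 g as CaCO₃.
Equivalents of H⁺ required: 105,100 ÷ 50 g/eq = 2101 eq = 2101 mol NaHSO₄.
Mass of NaHSO₄: 2101 × 120.1 = 252,400 g.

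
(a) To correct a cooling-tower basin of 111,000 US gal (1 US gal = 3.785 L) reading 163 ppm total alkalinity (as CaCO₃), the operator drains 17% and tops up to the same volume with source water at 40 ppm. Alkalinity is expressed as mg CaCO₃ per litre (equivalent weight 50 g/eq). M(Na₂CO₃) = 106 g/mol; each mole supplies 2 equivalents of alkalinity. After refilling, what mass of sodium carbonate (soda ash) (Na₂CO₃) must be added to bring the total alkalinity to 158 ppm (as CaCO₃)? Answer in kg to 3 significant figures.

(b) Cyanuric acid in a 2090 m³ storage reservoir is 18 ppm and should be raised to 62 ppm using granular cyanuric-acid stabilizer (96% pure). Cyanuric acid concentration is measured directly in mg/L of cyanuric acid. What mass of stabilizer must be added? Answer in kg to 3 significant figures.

(a) Volume: 111,000 US gal × 3.785 L/gal = 420,135 L.
(a) After draining 17% and refilling: 163 × 0.83 + 40 × 0.17 = 142.09 ppm.
(a) Deficit to target: 158 − 142.09 = 15.91 mg/L.
(a) As CaCO₃: 15.91 mg/L × 420,135 L = 6684 g; ÷ 50 g/eq ÷ 2 = 66.84 mol Na₂CO₃.
(a) Mass: 66.84 × 106 = 7085 g.

(b) Volume: 2090 m³ = 2,090,000 L.
(b) CYA to add: (62 − 18) = 44 mg/L × 2,090,000 L = 91,960 g cyanuric acid.
(b) At 96% purity: 91,960 / 0.96 = 95,790 g product.

(a) 7.09 kg; (b) 95.8 kg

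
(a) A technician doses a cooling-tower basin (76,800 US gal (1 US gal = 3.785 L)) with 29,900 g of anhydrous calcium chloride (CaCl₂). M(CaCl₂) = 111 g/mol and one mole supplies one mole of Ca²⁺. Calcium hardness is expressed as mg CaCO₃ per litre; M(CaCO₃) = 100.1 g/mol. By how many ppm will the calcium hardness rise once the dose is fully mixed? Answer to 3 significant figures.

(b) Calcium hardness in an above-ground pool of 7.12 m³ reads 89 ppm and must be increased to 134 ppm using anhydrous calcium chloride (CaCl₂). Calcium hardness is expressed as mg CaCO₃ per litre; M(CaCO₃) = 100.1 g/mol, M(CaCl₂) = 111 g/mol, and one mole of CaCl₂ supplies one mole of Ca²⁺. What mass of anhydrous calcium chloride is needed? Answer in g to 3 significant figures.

(a) 92.8 ppm; (b) 355 g

(a) Volume: 76,800 US gal × 3.785 L/gal = 290,688 L.
(a) Moles of Ca²⁺: 29,900 g ÷ 111 g/mol = 269.4 mol.
(a) As CaCO₃: 269.4 mol × 100.1 g/mol = 26,960 g.
(a) Rise: 26,960 g / 290,688 L × 1000 = 92.76 mg/L.

(b) Volume: 7.12 m³ = 7,120 L.
(b) Hardness to add: (134 − 89) = 45 mg/L as CaCO₃ × 7,120 L = 320.4 g as CaCO₃.
(b) Moles of Ca²⁺ (1 mol Ca²⁺ ≡ 1 mol CaCO₃): 320.4 / 100.1 g/mol = 3.201 mol.
(b) Mass of CaCl₂: 3.201 × 111 = 355.3 g.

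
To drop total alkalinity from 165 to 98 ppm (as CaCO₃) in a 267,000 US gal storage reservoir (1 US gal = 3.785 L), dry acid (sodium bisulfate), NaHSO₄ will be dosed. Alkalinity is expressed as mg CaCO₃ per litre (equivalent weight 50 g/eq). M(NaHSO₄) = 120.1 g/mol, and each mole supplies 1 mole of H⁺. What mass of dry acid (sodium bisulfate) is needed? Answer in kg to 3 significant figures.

Volume: 267,000 US gal × 3.785 L/gal = 1,010,595 L.
Alkalinity to neutralize: (165 − 98) = 67 mg/L as CaCO₃ × 1,010,595 L = 67,710 g as CaCO₃.
Equivalents of H⁺ required: 67,710 ÷ 50 g/eq = 1354 eq = 1354 mol NaHSO₄.
Mass of NaHSO₄: 1354 × 120.1 = 162,600 g.

163 kg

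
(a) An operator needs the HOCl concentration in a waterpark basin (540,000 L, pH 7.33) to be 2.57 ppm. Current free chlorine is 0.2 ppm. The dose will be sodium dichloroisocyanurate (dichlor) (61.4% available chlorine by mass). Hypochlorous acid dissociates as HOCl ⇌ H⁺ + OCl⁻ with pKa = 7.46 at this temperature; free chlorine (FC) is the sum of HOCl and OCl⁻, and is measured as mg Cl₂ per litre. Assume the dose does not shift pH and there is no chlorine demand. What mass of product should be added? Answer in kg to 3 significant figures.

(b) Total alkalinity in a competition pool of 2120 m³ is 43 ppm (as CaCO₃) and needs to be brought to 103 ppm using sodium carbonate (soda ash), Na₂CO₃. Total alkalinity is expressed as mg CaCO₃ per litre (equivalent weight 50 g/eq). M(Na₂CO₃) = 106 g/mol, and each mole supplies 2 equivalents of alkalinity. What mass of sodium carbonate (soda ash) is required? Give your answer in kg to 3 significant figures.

(a) [OCl⁻]/[HOCl] = 10^(pH − pKa) = 10^(7.33 − 7.46) = 0.7413; fraction as HOCl = 1/(1 + 0.7413) = 0.5743.
(a) Free chlorine required for 2.57 ppm HOCl: 2.57 / 0.5743 = 4.475 ppm.
(a) FC to add: 4.475 − 0.2 = 4.275 mg/L as Cl₂.
(a) Cl₂ equivalent: 4.275 mg/L × 540,000 L = 2309 g.
(a) Product at 61.4% available Cl: 2309 / 0.614 = 3760 g.

(b) Volume: 2120 m³ = 2,120,000 L.
(b) Alkalinity to add: (103 − 43) = 60 mg/L as CaCO₃ × 2,120,000 L = 127,200 g as CaCO₃.
(b) Equivalents: 127,200 g ÷ 50 g/eq = 2544 eq.
(b) Each mole of Na₂CO₃ supplies 2 eq, so 2544 / 2 = 1272 mol.
(b) Mass: 1272 mol × 106 g/mol = 134,800 g.

(a) 3.76 kg; (b) 135 kg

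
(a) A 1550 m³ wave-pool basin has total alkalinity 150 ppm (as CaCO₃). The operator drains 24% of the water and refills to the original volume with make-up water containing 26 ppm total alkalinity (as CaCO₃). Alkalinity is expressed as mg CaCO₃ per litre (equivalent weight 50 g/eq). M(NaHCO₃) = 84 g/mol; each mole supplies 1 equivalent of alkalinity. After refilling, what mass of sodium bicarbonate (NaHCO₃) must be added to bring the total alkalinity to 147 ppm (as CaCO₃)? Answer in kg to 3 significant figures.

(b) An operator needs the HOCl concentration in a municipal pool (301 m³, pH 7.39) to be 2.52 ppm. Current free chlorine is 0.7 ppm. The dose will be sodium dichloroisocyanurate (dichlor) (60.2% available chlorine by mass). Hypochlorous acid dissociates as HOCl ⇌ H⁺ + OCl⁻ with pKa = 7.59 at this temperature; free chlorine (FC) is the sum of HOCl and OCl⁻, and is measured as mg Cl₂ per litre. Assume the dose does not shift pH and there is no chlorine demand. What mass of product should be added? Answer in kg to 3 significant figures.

(a) 69.7 kg; (b) 1.71 kg

(a) Volume: 1550 m³ = 1,550,000 L.
(a) After draining 24% and refilling: 150 × 0.76 + 26 × 0.24 = 120.24 ppm.
(a) Deficit to target: 147 − 120.24 = 26.76 mg/L.
(a) As CaCO₃: 26.76 mg/L × 1,550,000 L = 41,480 g; ÷ 50 g/eq ÷ 1 = 829.6 mol NaHCO₃.
(a) Mass: 829.6 × 84 = 69,680 g.

(b) Volume: 301 m³ = 301,000 L.
(b) [OCl⁻]/[HOCl] = 10^(pH − pKa) = 10^(7.39 − 7.59) = 0.631; fraction as HOCl = 1/(1 + 0.631) = 0.6131.
(b) Free chlorine required for 2.52 ppm HOCl: 2.52 / 0.6131 = 4.11 ppm.
(b) FC to add: 4.11 − 0.7 = 3.41 mg/L as Cl₂.
(b) Cl₂ equivalent: 3.41 mg/L × 301,000 L = 1026 g.
(b) Product at 60.2% available Cl: 1026 / 0.602 = 1705 g.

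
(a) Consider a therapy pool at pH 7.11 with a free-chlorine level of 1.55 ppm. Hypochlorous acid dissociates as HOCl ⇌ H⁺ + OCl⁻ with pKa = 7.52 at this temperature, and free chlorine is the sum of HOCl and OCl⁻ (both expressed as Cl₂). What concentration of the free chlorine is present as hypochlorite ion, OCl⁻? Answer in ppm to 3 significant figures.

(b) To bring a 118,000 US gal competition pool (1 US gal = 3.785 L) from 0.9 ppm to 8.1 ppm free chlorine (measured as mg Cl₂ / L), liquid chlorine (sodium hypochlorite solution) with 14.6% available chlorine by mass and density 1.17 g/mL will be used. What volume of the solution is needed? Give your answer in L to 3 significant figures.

(a) [OCl⁻]/[HOCl] = 10^(pH − pKa) = 10^(7.11 − 7.52) = 10^-0.41 = 0.389.
(a) Fraction as HOCl = 1 / (1 + 0.389) = 0.7199.
(a) OCl⁻ = (1 − 0.7199) × 1.55 ppm = 0.4341 ppm.

(b) Volume: 118,000 US gal × 3.785 L/gal = 446,630 L.
(b) Chlorine deficit: 8.1 − 0.9 = 7.2 ppm = 7.2 mg/L as Cl₂.
(b) Cl₂ equivalent needed: 7.2 mg/L × 446,630 L = 3,216,000 mg = 3216 g.
(b) Product at 14.6% available chlorine: 3216 / 0.146 = 22,030 g.
(b) Volume at density 1.17 g/mL: 22,030 g ÷ 1.17 g/mL = 18,830 mL.

(a) 0.434 ppm; (b) 18.8 L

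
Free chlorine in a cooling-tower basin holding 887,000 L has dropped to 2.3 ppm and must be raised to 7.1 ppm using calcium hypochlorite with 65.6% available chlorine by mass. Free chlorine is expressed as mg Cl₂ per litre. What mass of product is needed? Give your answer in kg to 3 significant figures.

6.49 kg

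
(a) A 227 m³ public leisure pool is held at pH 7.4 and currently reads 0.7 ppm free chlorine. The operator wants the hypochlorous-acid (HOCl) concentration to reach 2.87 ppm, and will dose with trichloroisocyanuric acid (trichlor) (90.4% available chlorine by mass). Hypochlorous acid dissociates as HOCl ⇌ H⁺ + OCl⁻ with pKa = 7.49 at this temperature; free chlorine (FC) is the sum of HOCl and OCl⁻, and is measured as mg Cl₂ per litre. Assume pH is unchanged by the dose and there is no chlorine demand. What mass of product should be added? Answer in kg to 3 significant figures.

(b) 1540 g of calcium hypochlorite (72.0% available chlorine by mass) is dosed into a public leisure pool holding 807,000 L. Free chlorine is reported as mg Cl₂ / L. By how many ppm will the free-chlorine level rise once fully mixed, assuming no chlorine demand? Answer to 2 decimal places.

(a) 1.13 kg; (b) 1.37 ppm

(a) Volume: 227 m³ = 227,000 L.
(a) [OCl⁻]/[HOCl] = 10^(pH − pKa) = 10^(7.4 − 7.49) = 0.8128; fraction as HOCl = 1/(1 + 0.8128) = 0.5516.
(a) Free chlorine required for 2.87 ppm HOCl: 2.87 / 0.5516 = 5.203 ppm.
(a) FC to add: 5.203 − 0.7 = 4.503 mg/L as Cl₂.
(a) Cl₂ equivalent: 4.503 mg/L × 227,000 L = 1022 g.
(a) Product at 90.4% available Cl: 1022 / 0.904 = 1131 g.

(b) Available chlorine delivered: 1540 g × 0.72 = 1109 g as Cl₂.
(b) Concentration rise: 1109 g / 807,000 L = 1.374 mg/L = 1.37 ppm.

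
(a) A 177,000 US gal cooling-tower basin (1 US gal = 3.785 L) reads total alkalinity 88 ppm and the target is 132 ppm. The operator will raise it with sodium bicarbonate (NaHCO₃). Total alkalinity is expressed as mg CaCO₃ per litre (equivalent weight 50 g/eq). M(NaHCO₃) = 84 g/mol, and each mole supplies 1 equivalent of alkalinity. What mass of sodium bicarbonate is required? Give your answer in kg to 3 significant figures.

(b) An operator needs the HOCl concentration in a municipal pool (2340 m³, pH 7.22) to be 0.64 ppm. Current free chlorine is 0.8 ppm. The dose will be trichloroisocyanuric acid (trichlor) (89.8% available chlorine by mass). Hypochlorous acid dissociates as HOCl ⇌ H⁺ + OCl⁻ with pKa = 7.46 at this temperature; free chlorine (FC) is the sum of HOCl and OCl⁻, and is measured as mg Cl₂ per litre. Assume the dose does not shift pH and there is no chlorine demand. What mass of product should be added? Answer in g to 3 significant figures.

(a) 49.5 kg; (b) 543 g

(a) Volume: 177,000 US gal × 3.785 L/gal = 669,945 L.
(a) Alkalinity to add: (132 − 88) = 44 mg/L as CaCO₃ × 669,945 L = 29,480 g as CaCO₃.
(a) Equivalents: 29,480 g ÷ 50 g/eq = 589.6 eq.
(a) NaHCO₃ supplies 1 eq per mole → 589.6 mol.
(a) Mass: 589.6 mol × 84 g/mol = 49,520 g.

(b) Volume: 2340 m³ = 2,340,000 L.
(b) [OCl⁻]/[HOCl] = 10^(pH − pKa) = 10^(7.22 − 7.46) = 0.5754; fraction as HOCl = 1/(1 + 0.5754) = 0.6347.
(b) Free chlorine required for 0.64 ppm HOCl: 0.64 / 0.6347 = 1.008 ppm.
(b) FC to add: 1.008 − 0.8 = 0.2083 mg/L as Cl₂.
(b) Cl₂ equivalent: 0.2083 mg/L × 2,340,000 L = 487.4 g.
(b) Product at 89.8% available Cl: 487.4 / 0.898 = 542.7 g.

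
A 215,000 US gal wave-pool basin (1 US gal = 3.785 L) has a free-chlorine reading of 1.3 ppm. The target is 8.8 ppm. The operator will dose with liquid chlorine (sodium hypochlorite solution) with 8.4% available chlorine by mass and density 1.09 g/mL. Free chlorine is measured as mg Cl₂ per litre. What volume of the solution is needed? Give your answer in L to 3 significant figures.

Volume: 215,000 US gal × 3.785 L/gal = 813,775 L.
Chlorine deficit: 8.8 − 1.3 = 7.5 ppm = 7.5 mg/L as Cl₂.
Cl₂ equivalent needed: 7.5 mg/L × 813,775 L = 6,103,000 mg = 6103 g.
Product at 8.4% available chlorine: 6103 / 0.084 = 72,660 g.
Volume at density 1.09 g/mL: 72,660 g ÷ 1.09 g/mL = 66,660 mL.

66.7 L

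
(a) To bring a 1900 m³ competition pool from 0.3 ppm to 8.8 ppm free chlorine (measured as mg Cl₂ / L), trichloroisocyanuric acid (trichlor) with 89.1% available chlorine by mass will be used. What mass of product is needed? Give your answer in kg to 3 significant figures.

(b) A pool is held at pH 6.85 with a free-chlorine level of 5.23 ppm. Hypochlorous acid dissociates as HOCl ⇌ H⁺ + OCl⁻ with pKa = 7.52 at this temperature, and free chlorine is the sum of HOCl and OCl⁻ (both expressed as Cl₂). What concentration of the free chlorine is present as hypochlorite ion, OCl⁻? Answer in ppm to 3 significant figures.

(a) 18.1 kg; (b) 0.921 ppm

(a) Volume: 1900 m³ = 1,900,000 L.
(a) Chlorine deficit: 8.8 − 0.3 = 8.5 ppm = 8.5 mg/L as Cl₂.
(a) Cl₂ equivalent needed: 8.5 mg/L × 1,900,000 L = 16,150,000 mg = 16,150 g.
(a) Product at 89.1% available chlorine: 16,150 / 0.891 = 18,130 g.

(b) [OCl⁻]/[HOCl] = 10^(pH − pKa) = 10^(6.85 − 7.52) = 10^-0.67 = 0.2138.
(b) Fraction as HOCl = 1 / (1 + 0.2138) = 0.8239.
(b) OCl⁻ = (1 − 0.8239) × 5.23 ppm = 0.9212 ppm.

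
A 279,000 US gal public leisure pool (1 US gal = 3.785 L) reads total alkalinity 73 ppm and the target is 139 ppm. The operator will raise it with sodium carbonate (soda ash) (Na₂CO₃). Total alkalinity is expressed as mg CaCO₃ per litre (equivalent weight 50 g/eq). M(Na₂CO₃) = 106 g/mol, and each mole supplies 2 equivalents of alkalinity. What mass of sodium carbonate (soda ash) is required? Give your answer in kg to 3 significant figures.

Volume: 279,000 US gal × 3.785 L/gal = 1,056,015 L.
Alkalinity to add: (139 − 73) = 66 mg/L as CaCO₃ × 1,056,015 L = 69,700 g as CaCO₃.
Equivalents: 69,700 g ÷ 50 g/eq = 1394 eq.
Each mole of Na₂CO₃ supplies 2 eq, so 1394 / 2 = 697 mol.
Mass: 697 mol × 106 g/mol = 73,880 g.

73.9 kg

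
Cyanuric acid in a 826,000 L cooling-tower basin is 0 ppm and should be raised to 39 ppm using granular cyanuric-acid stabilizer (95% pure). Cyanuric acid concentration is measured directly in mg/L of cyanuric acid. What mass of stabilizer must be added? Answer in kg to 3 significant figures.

33.9 kg

CYA to add: (39 − 0) = 39 mg/L × 826,000 L = 32,210 g cyanuric acid.
At 95% purity: 32,210 / 0.95 = 33,910 g product.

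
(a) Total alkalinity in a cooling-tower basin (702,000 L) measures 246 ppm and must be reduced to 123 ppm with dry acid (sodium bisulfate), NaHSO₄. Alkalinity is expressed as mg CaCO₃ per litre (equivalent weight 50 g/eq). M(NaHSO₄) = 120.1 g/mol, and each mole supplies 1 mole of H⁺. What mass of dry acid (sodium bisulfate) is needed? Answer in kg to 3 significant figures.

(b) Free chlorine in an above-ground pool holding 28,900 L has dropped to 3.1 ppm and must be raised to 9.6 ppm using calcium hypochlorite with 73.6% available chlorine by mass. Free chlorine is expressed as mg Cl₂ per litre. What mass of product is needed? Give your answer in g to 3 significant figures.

(a) 207 kg; (b) 255 g

(a) Alkalinity to neutralize: (246 − 123) = 123 mg/L as CaCO₃ × 702,000 L = 86,350 g as CaCO₃.
(a) Equivalents of H⁺ required: 86,350 ÷ 50 g/eq = 1727 eq = 1727 mol NaHSO₄.
(a) Mass of NaHSO₄: 1727 × 120.1 = 207,400 g.

(b) Chlorine deficit: 9.6 − 3.1 = 6.5 ppm = 6.5 mg/L as Cl₂.
(b) Cl₂ equivalent needed: 6.5 mg/L × 28,900 L = 187,800 mg = 187.8 g.
(b) Product at 73.6% available chlorine: 187.8 / 0.736 = 255.2 g.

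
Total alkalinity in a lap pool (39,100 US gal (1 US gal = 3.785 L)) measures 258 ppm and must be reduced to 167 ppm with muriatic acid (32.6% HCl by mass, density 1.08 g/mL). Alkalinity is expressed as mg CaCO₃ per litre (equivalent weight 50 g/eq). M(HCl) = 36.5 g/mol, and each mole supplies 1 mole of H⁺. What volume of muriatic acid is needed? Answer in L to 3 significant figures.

27.9 L

Volume: 39,100 US gal × 3.785 L/gal = 147,994 L.
Alkalinity to neutralize: (258 − 167) = 91 mg/L as CaCO₃ × 147,994 L = 13,470 g as CaCO₃.
Equivalents of H⁺ required: 13,470 ÷ 50 g/eq = 269.3 eq = 269.3 mol HCl.
Mass of HCl: 269.3 × 36.5 = 9831 g.
Mass of 32.6% solution: 9831 / 0.326 = 30,160 g.
Volume: 30,160 g ÷ 1.08 g/mL = 27,920 mL.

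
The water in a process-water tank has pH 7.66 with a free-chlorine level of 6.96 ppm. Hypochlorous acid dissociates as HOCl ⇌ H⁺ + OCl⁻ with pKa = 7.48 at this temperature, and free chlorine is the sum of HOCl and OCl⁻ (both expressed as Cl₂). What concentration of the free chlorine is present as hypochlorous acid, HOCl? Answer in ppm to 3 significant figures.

[OCl⁻]/[HOCl] = 10^(pH − pKa) = 10^(7.66 − 7.48) = 10^0.18 = 1.514.
Fraction as HOCl = 1 / (1 + 1.514) = 0.3978.
HOCl = 0.3978 × 6.96 ppm = 2.769 ppm.

2.77 ppm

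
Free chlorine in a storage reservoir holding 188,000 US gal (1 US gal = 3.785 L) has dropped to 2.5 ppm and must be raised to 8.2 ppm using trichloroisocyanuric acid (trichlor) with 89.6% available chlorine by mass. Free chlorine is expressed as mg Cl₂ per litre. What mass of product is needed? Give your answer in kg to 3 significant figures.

Volume: 188,000 US gal × 3.785 L/gal = 711,580 L.
Chlorine deficit: 8.2 − 2.5 = 5.7 ppm = 5.7 mg/L as Cl₂.
Cl₂ equivalent needed: 5.7 mg/L × 711,580 L = 4,056,000 mg = 4056 g.
Product at 89.6% available chlorine: 4056 / 0.896 = 4527 g.

4.53 kg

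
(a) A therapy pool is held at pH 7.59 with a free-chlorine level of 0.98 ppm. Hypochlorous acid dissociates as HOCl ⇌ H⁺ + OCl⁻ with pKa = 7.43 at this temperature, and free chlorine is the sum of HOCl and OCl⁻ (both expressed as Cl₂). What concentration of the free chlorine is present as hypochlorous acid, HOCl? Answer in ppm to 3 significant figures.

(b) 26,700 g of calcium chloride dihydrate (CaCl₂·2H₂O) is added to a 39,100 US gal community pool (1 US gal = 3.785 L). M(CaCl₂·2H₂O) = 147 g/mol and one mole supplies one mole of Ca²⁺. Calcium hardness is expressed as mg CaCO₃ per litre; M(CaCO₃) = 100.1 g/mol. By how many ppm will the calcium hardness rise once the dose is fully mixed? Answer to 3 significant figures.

(a) 0.401 ppm; (b) 123 ppm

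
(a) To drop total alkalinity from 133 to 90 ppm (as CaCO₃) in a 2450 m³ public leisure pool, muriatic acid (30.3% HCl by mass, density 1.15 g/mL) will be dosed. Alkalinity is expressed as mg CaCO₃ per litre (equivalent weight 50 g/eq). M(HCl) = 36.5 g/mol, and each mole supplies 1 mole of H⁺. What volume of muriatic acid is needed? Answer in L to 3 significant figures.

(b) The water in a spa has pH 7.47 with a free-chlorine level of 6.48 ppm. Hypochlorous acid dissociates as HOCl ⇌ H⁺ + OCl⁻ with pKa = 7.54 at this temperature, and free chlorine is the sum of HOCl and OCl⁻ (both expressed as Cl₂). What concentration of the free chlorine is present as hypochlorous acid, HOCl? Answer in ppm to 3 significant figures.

(a) Volume: 2450 m³ = 2,450,000 L.
(a) Alkalinity to neutralize: (133 − 90) = 43 mg/L as CaCO₃ × 2,450,000 L = 105,400 g as CaCO₃.
(a) Equivalents of H⁺ required: 105,400 ÷ 50 g/eq = 2107 eq = 2107 mol HCl.
(a) Mass of HCl: 2107 × 36.5 = 76,910 g.
(a) Mass of 30.3% solution: 76,910 / 0.303 = 253,800 g.
(a) Volume: 253,800 g ÷ 1.15 g/mL = 220,700 mL.

(b) [OCl⁻]/[HOCl] = 10^(pH − pKa) = 10^(7.47 − 7.54) = 10^-0.07 = 0.8511.
(b) Fraction as HOCl = 1 / (1 + 0.8511) = 0.5402.
(b) HOCl = 0.5402 × 6.48 ppm = 3.501 ppm.

(a) 221 L; (b) 3.50 ppm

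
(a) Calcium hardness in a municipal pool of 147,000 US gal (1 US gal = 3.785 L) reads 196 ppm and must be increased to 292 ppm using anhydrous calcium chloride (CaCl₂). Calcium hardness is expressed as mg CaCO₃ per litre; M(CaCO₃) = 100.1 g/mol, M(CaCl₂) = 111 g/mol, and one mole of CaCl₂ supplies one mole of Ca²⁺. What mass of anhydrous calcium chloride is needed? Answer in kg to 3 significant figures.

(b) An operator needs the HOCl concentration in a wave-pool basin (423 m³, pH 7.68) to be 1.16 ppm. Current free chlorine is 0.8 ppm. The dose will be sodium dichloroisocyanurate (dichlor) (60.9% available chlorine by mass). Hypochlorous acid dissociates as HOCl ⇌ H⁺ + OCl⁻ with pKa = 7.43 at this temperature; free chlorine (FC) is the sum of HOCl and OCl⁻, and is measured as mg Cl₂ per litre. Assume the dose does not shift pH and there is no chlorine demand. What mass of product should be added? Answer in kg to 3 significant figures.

(a) 59.2 kg; (b) 1.68 kg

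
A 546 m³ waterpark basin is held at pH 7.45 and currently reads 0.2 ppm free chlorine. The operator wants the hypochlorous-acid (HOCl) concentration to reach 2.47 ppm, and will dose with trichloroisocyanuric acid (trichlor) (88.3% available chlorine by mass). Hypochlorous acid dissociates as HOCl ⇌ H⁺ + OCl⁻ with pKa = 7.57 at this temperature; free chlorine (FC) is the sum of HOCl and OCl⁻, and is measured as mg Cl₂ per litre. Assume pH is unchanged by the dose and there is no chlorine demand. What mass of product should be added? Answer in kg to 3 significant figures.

Volume: 546 m³ = 546,000 L.
[OCl⁻]/[HOCl] = 10^(pH − pKa) = 10^(7.45 − 7.57) = 0.7586; fraction as HOCl = 1/(1 + 0.7586) = 0.5686.
Free chlorine required for 2.47 ppm HOCl: 2.47 / 0.5686 = 4.344 ppm.
FC to add: 4.344 − 0.2 = 4.144 mg/L as Cl₂.
Cl₂ equivalent: 4.144 mg/L × 546,000 L = 2262 g.
Product at 88.3% available Cl: 2262 / 0.883 = 2562 g.

2.56 kg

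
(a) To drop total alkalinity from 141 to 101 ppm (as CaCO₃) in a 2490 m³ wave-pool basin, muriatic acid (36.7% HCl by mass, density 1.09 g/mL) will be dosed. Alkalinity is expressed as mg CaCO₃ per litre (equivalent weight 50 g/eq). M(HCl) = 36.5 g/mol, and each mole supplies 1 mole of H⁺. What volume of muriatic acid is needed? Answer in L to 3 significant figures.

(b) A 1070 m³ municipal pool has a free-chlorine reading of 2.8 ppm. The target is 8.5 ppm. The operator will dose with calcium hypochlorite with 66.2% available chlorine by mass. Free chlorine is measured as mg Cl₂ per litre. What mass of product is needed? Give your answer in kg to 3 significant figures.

(a) Volume: 2490 m³ = 2,490,000 L.
(a) Alkalinity to neutralize: (141 − 101) = 40 mg/L as CaCO₃ × 2,490,000 L = 99,600 g as CaCO₃.
(a) Equivalents of H⁺ required: 99,600 ÷ 50 g/eq = 1992 eq = 1992 mol HCl.
(a) Mass of HCl: 1992 × 36.5 = 72,710 g.
(a) Mass of 36.7% solution: 72,710 / 0.367 = 198,100 g.
(a) Volume: 198,100 g ÷ 1.09 g/mL = 181,800 mL.

(b) Volume: 1070 m³ = 1,070,000 L.
(b) Chlorine deficit: 8.5 − 2.8 = 5.7 ppm = 5.7 mg/L as Cl₂.
(b) Cl₂ equivalent needed: 5.7 mg/L × 1,070,000 L = 6,099,000 mg = 6099 g.
(b) Product at 66.2% available chlorine: 6099 / 0.662 = 9213 g.

(a) 182 L; (b) 9.21 kg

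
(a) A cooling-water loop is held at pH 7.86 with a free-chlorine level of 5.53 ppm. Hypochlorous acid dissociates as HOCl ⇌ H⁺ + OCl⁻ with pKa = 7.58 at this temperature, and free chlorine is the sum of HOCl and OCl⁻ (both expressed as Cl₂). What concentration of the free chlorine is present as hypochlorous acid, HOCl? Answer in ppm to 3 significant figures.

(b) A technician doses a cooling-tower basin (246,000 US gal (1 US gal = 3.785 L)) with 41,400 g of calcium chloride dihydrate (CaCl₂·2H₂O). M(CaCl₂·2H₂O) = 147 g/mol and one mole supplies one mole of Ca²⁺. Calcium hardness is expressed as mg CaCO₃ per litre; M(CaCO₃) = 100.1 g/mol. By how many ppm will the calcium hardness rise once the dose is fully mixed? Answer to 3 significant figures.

(a) 1.90 ppm; (b) 30.3 ppm

(a) [OCl⁻]/[HOCl] = 10^(pH − pKa) = 10^(7.86 − 7.58) = 10^0.28 = 1.905.
(a) Fraction as HOCl = 1 / (1 + 1.905) = 0.3442.
(a) HOCl = 0.3442 × 5.53 ppm = 1.903 ppm.

(b) Volume: 246,000 US gal × 3.785 L/gal = 931,110 L.
(b) Moles of Ca²⁺: 41,400 g ÷ 147 g/mol = 281.6 mol.
(b) As CaCO₃: 281.6 mol × 100.1 g/mol = 28,190 g.
(b) Rise: 28,190 g / 931,110 L × 1000 = 30.28 mg/L.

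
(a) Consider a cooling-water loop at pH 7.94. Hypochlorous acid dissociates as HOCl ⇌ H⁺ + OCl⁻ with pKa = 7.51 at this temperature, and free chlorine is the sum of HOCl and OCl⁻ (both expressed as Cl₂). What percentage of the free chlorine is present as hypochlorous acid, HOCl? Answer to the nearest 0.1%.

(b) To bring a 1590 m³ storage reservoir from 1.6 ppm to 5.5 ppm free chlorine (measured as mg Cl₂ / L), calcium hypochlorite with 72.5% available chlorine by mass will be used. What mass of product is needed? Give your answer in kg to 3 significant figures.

(a) 27.1%; (b) 8.55 kg

(a) [OCl⁻]/[HOCl] = 10^(pH − pKa) = 10^(7.94 − 7.51) = 10^0.43 = 2.692.
(a) Fraction as HOCl = 1 / (1 + 2.692) = 0.2709.

(b) Volume: 1590 m³ = 1,590,000 L.
(b) Chlorine deficit: 5.5 − 1.6 = 3.9 ppm = 3.9 mg/L as Cl₂.
(b) Cl₂ equivalent needed: 3.9 mg/L × 1,590,000 L = 6,201,000 mg = 6201 g.
(b) Product at 72.5% available chlorine: 6201 / 0.725 = 8553 g.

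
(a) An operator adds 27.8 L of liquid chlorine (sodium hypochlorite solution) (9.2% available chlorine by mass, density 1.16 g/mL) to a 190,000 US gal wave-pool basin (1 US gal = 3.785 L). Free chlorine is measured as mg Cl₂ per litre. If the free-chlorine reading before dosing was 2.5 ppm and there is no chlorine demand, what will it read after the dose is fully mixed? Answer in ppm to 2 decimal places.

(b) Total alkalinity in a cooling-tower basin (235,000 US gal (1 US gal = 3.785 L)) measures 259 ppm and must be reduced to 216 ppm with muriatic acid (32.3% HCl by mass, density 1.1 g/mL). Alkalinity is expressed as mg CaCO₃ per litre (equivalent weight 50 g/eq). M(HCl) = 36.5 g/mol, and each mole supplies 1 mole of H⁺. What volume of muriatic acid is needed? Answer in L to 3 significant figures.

(a) Volume: 190,000 US gal × 3.785 L/gal = 719,150 L.
(a) Mass of solution: 27.8 L × 1000 mL/L × 1.16 g/mL = 32,250 g.
(a) Available chlorine delivered: 32,250 g × 0.092 = 2967 g as Cl₂.
(a) Concentration rise: 2967 g / 719,150 L = 4.125 mg/L = 4.13 ppm.
(a) Final FC: 2.5 + 4.13 = 6.63 ppm.

(b) Volume: 235,000 US gal × 3.785 L/gal = 889,475 L.
(b) Alkalinity to neutralize: (259 − 216) = 43 mg/L as CaCO₃ × 889,475 L = 38,250 g as CaCO₃.
(b) Equivalents of H⁺ required: 38,250 ÷ 50 g/eq = 764.9 eq = 764.9 mol HCl.
(b) Mass of HCl: 764.9 × 36.5 = 27,920 g.
(b) Mass of 32.3% solution: 27,920 / 0.323 = 86,440 g.
(b) Volume: 86,440 g ÷ 1.1 g/mL = 78,580 mL.

(a) 6.63 ppm; (b) 78.6 L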